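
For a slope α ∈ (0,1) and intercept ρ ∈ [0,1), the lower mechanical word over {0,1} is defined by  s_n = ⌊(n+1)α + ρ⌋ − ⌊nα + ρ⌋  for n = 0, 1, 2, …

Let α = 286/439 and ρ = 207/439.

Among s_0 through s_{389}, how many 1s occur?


254

#1s = Σ_{n=0}^{389} s_n = Σ_{n=0}^{389} (⌊(n+1)α+ρ⌋ − ⌊nα+ρ⌋)
the sum telescopes: every ⌊nα+ρ⌋ with 0 < n < 390 appears once with + and once with −, leaving ⌊390α+ρ⌋ − ⌊0·α+ρ⌋
390α + ρ = (390·286 + 207) / 439 = 111747/439
ρ = 207/439
⌊111747/439⌋ = 254,  ⌊207/439⌋ = 0
#1s = 254 − 0 = 254


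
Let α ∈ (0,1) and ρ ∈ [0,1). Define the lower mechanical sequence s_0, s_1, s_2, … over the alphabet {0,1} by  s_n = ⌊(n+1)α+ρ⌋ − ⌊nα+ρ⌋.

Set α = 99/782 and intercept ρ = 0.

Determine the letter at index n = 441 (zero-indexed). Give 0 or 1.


(n+1)α + ρ = (442·99) / 782 = 43758/782
nα + ρ     = (441·99) / 782 = 43659/782
⌊43758/782⌋ = 55,  ⌊43659/782⌋ = 55
s_{441} = 55 − 55 = 0

0


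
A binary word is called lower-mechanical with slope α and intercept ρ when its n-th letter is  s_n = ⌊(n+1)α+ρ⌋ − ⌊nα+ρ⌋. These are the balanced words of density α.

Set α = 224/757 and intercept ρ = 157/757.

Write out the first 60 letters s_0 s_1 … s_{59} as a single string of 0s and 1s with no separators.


n=0: ⌊(1·224+157)/757⌋ − ⌊(0·224+157)/757⌋ = ⌊381/757⌋ − ⌊157/757⌋ = 0 − 0 = 0
n=1: ⌊(2·224+157)/757⌋ − ⌊(1·224+157)/757⌋ = ⌊605/757⌋ − ⌊381/757⌋ = 0 − 0 = 0
n=2: ⌊(3·224+157)/757⌋ − ⌊(2·224+157)/757⌋ = ⌊829/757⌋ − ⌊605/757⌋ = 1 − 0 = 1
n=3: ⌊(4·224+157)/757⌋ − ⌊(3·224+157)/757⌋ = ⌊1053/757⌋ − ⌊829/757⌋ = 1 − 1 = 0
n=4: ⌊(5·224+157)/757⌋ − ⌊(4·224+157)/757⌋ = ⌊1277/757⌋ − ⌊1053/757⌋ = 1 − 1 = 0
n=5: ⌊(6·224+157)/757⌋ − ⌊(5·224+157)/757⌋ = ⌊1501/757⌋ − ⌊1277/757⌋ = 1 − 1 = 0
n=6: ⌊(7·224+157)/757⌋ − ⌊(6·224+157)/757⌋ = ⌊1725/757⌋ − ⌊1501/757⌋ = 2 − 1 = 1
n=7: ⌊(8·224+157)/757⌋ − ⌊(7·224+157)/757⌋ = ⌊1949/757⌋ − ⌊1725/757⌋ = 2 − 2 = 0
n=8: ⌊(9·224+157)/757⌋ − ⌊(8·224+157)/757⌋ = ⌊2173/757⌋ − ⌊1949/757⌋ = 2 − 2 = 0
n=9: ⌊(10·224+157)/757⌋ − ⌊(9·224+157)/757⌋ = ⌊2397/757⌋ − ⌊2173/757⌋ = 3 − 2 = 1
n=10: ⌊(11·224+157)/757⌋ − ⌊(10·224+157)/757⌋ = ⌊2621/757⌋ − ⌊2397/757⌋ = 3 − 3 = 0
n=11: ⌊(12·224+157)/757⌋ − ⌊(11·224+157)/757⌋ = ⌊2845/757⌋ − ⌊2621/757⌋ = 3 − 3 = 0
n=12: ⌊(13·224+157)/757⌋ − ⌊(12·224+157)/757⌋ = ⌊3069/757⌋ − ⌊2845/757⌋ = 4 − 3 = 1
n=13: ⌊(14·224+157)/757⌋ − ⌊(13·224+157)/757⌋ = ⌊3293/757⌋ − ⌊3069/757⌋ = 4 − 4 = 0
n=14: ⌊(15·224+157)/757⌋ − ⌊(14·224+157)/757⌋ = ⌊3517/757⌋ − ⌊3293/757⌋ = 4 − 4 = 0
n=15: ⌊(16·224+157)/757⌋ − ⌊(15·224+157)/757⌋ = ⌊3741/757⌋ − ⌊3517/757⌋ = 4 − 4 = 0
n=16: ⌊(17·224+157)/757⌋ − ⌊(16·224+157)/757⌋ = ⌊3965/757⌋ − ⌊3741/757⌋ = 5 − 4 = 1
n=17: ⌊(18·224+157)/757⌋ − ⌊(17·224+157)/757⌋ = ⌊4189/757⌋ − ⌊3965/757⌋ = 5 − 5 = 0
n=18: ⌊(19·224+157)/757⌋ − ⌊(18·224+157)/757⌋ = ⌊4413/757⌋ − ⌊4189/757⌋ = 5 − 5 = 0
n=19: ⌊(20·224+157)/757⌋ − ⌊(19·224+157)/757⌋ = ⌊4637/757⌋ − ⌊4413/757⌋ = 6 − 5 = 1
n=20: ⌊(21·224+157)/757⌋ − ⌊(20·224+157)/757⌋ = ⌊4861/757⌋ − ⌊4637/757⌋ = 6 − 6 = 0
n=21: ⌊(22·224+157)/757⌋ − ⌊(21·224+157)/757⌋ = ⌊5085/757⌋ − ⌊4861/757⌋ = 6 − 6 = 0
n=22: ⌊(23·224+157)/757⌋ − ⌊(22·224+157)/757⌋ = ⌊5309/757⌋ − ⌊5085/757⌋ = 7 − 6 = 1
n=23: ⌊(24·224+157)/757⌋ − ⌊(23·224+157)/757⌋ = ⌊5533/757⌋ − ⌊5309/757⌋ = 7 − 7 = 0
n=24: ⌊(25·224+157)/757⌋ − ⌊(24·224+157)/757⌋ = ⌊5757/757⌋ − ⌊5533/757⌋ = 7 − 7 = 0
n=25: ⌊(26·224+157)/757⌋ − ⌊(25·224+157)/757⌋ = ⌊5981/757⌋ − ⌊5757/757⌋ = 7 − 7 = 0
n=26: ⌊(27·224+157)/757⌋ − ⌊(26·224+157)/757⌋ = ⌊6205/757⌋ − ⌊5981/757⌋ = 8 − 7 = 1
n=27: ⌊(28·224+157)/757⌋ − ⌊(27·224+157)/757⌋ = ⌊6429/757⌋ − ⌊6205/757⌋ = 8 − 8 = 0
n=28: ⌊(29·224+157)/757⌋ − ⌊(28·224+157)/757⌋ = ⌊6653/757⌋ − ⌊6429/757⌋ = 8 − 8 = 0
n=29: ⌊(30·224+157)/757⌋ − ⌊(29·224+157)/757⌋ = ⌊6877/757⌋ − ⌊6653/757⌋ = 9 − 8 = 1
n=30: ⌊(31·224+157)/757⌋ − ⌊(30·224+157)/757⌋ = ⌊7101/757⌋ − ⌊6877/757⌋ = 9 − 9 = 0
n=31: ⌊(32·224+157)/757⌋ − ⌊(31·224+157)/757⌋ = ⌊7325/757⌋ − ⌊7101/757⌋ = 9 − 9 = 0
n=32: ⌊(33·224+157)/757⌋ − ⌊(32·224+157)/757⌋ = ⌊7549/757⌋ − ⌊7325/757⌋ = 9 − 9 = 0
n=33: ⌊(34·224+157)/757⌋ − ⌊(33·224+157)/757⌋ = ⌊7773/757⌋ − ⌊7549/757⌋ = 10 − 9 = 1
n=34: ⌊(35·224+157)/757⌋ − ⌊(34·224+157)/757⌋ = ⌊7997/757⌋ − ⌊7773/757⌋ = 10 − 10 = 0
n=35: ⌊(36·224+157)/757⌋ − ⌊(35·224+157)/757⌋ = ⌊8221/757⌋ − ⌊7997/757⌋ = 10 − 10 = 0
n=36: ⌊(37·224+157)/757⌋ − ⌊(36·224+157)/757⌋ = ⌊8445/757⌋ − ⌊8221/757⌋ = 11 − 10 = 1
n=37: ⌊(38·224+157)/757⌋ − ⌊(37·224+157)/757⌋ = ⌊8669/757⌋ − ⌊8445/757⌋ = 11 − 11 = 0
n=38: ⌊(39·224+157)/757⌋ − ⌊(38·224+157)/757⌋ = ⌊8893/757⌋ − ⌊8669/757⌋ = 11 − 11 = 0
n=39: ⌊(40·224+157)/757⌋ − ⌊(39·224+157)/757⌋ = ⌊9117/757⌋ − ⌊8893/757⌋ = 12 − 11 = 1
n=40: ⌊(41·224+157)/757⌋ − ⌊(40·224+157)/757⌋ = ⌊9341/757⌋ − ⌊9117/757⌋ = 12 − 12 = 0
n=41: ⌊(42·224+157)/757⌋ − ⌊(41·224+157)/757⌋ = ⌊9565/757⌋ − ⌊9341/757⌋ = 12 − 12 = 0
n=42: ⌊(43·224+157)/757⌋ − ⌊(42·224+157)/757⌋ = ⌊9789/757⌋ − ⌊9565/757⌋ = 12 − 12 = 0
n=43: ⌊(44·224+157)/757⌋ − ⌊(43·224+157)/757⌋ = ⌊10013/757⌋ − ⌊9789/757⌋ = 13 − 12 = 1
n=44: ⌊(45·224+157)/757⌋ − ⌊(44·224+157)/757⌋ = ⌊10237/757⌋ − ⌊10013/757⌋ = 13 − 13 = 0
n=45: ⌊(46·224+157)/757⌋ − ⌊(45·224+157)/757⌋ = ⌊10461/757⌋ − ⌊10237/757⌋ = 13 − 13 = 0
n=46: ⌊(47·224+157)/757⌋ − ⌊(46·224+157)/757⌋ = ⌊10685/757⌋ − ⌊10461/757⌋ = 14 − 13 = 1
n=47: ⌊(48·224+157)/757⌋ − ⌊(47·224+157)/757⌋ = ⌊10909/757⌋ − ⌊10685/757⌋ = 14 − 14 = 0
n=48: ⌊(49·224+157)/757⌋ − ⌊(48·224+157)/757⌋ = ⌊11133/757⌋ − ⌊10909/757⌋ = 14 − 14 = 0
n=49: ⌊(50·224+157)/757⌋ − ⌊(49·224+157)/757⌋ = ⌊11357/757⌋ − ⌊11133/757⌋ = 15 − 14 = 1
n=50: ⌊(51·224+157)/757⌋ − ⌊(50·224+157)/757⌋ = ⌊11581/757⌋ − ⌊11357/757⌋ = 15 − 15 = 0
n=51: ⌊(52·224+157)/757⌋ − ⌊(51·224+157)/757⌋ = ⌊11805/757⌋ − ⌊11581/757⌋ = 15 − 15 = 0
n=52: ⌊(53·224+157)/757⌋ − ⌊(52·224+157)/757⌋ = ⌊12029/757⌋ − ⌊11805/757⌋ = 15 − 15 = 0
n=53: ⌊(54·224+157)/757⌋ − ⌊(53·224+157)/757⌋ = ⌊12253/757⌋ − ⌊12029/757⌋ = 16 − 15 = 1
n=54: ⌊(55·224+157)/757⌋ − ⌊(54·224+157)/757⌋ = ⌊12477/757⌋ − ⌊12253/757⌋ = 16 − 16 = 0
n=55: ⌊(56·224+157)/757⌋ − ⌊(55·224+157)/757⌋ = ⌊12701/757⌋ − ⌊12477/757⌋ = 16 − 16 = 0
n=56: ⌊(57·224+157)/757⌋ − ⌊(56·224+157)/757⌋ = ⌊12925/757⌋ − ⌊12701/757⌋ = 17 − 16 = 1
n=57: ⌊(58·224+157)/757⌋ − ⌊(57·224+157)/757⌋ = ⌊13149/757⌋ − ⌊12925/757⌋ = 17 − 17 = 0
n=58: ⌊(59·224+157)/757⌋ − ⌊(58·224+157)/757⌋ = ⌊13373/757⌋ − ⌊13149/757⌋ = 17 − 17 = 0
n=59: ⌊(60·224+157)/757⌋ − ⌊(59·224+157)/757⌋ = ⌊13597/757⌋ − ⌊13373/757⌋ = 17 − 17 = 0

001000100100100010010010001001000100100100010010010001001000


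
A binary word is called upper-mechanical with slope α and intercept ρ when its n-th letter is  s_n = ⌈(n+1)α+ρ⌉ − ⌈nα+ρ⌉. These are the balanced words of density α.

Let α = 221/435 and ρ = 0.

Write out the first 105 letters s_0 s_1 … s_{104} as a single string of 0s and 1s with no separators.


110101010101010101010101010101010101010101010101010101010101011010101010101010101010101010101010101010101

n=0: ⌈(1·221)/435⌉ − ⌈(0·221)/435⌉ = ⌈221/435⌉ − ⌈0/435⌉ = 1 − 0 = 1
n=1: ⌈(2·221)/435⌉ − ⌈(1·221)/435⌉ = ⌈442/435⌉ − ⌈221/435⌉ = 2 − 1 = 1
n=2: ⌈(3·221)/435⌉ − ⌈(2·221)/435⌉ = ⌈663/435⌉ − ⌈442/435⌉ = 2 − 2 = 0
n=3: ⌈(4·221)/435⌉ − ⌈(3·221)/435⌉ = ⌈884/435⌉ − ⌈663/435⌉ = 3 − 2 = 1
n=4: ⌈(5·221)/435⌉ − ⌈(4·221)/435⌉ = ⌈1105/435⌉ − ⌈884/435⌉ = 3 − 3 = 0
n=5: ⌈(6·221)/435⌉ − ⌈(5·221)/435⌉ = ⌈1326/435⌉ − ⌈1105/435⌉ = 4 − 3 = 1
n=6: ⌈(7·221)/435⌉ − ⌈(6·221)/435⌉ = ⌈1547/435⌉ − ⌈1326/435⌉ = 4 − 4 = 0
n=7: ⌈(8·221)/435⌉ − ⌈(7·221)/435⌉ = ⌈1768/435⌉ − ⌈1547/435⌉ = 5 − 4 = 1
n=8: ⌈(9·221)/435⌉ − ⌈(8·221)/435⌉ = ⌈1989/435⌉ − ⌈1768/435⌉ = 5 − 5 = 0
n=9: ⌈(10·221)/435⌉ − ⌈(9·221)/435⌉ = ⌈2210/435⌉ − ⌈1989/435⌉ = 6 − 5 = 1
n=10: ⌈(11·221)/435⌉ − ⌈(10·221)/435⌉ = ⌈2431/435⌉ − ⌈2210/435⌉ = 6 − 6 = 0
n=11: ⌈(12·221)/435⌉ − ⌈(11·221)/435⌉ = ⌈2652/435⌉ − ⌈2431/435⌉ = 7 − 6 = 1
n=12: ⌈(13·221)/435⌉ − ⌈(12·221)/435⌉ = ⌈2873/435⌉ − ⌈2652/435⌉ = 7 − 7 = 0
n=13: ⌈(14·221)/435⌉ − ⌈(13·221)/435⌉ = ⌈3094/435⌉ − ⌈2873/435⌉ = 8 − 7 = 1
n=14: ⌈(15·221)/435⌉ − ⌈(14·221)/435⌉ = ⌈3315/435⌉ − ⌈3094/435⌉ = 8 − 8 = 0
n=15: ⌈(16·221)/435⌉ − ⌈(15·221)/435⌉ = ⌈3536/435⌉ − ⌈3315/435⌉ = 9 − 8 = 1
n=16: ⌈(17·221)/435⌉ − ⌈(16·221)/435⌉ = ⌈3757/435⌉ − ⌈3536/435⌉ = 9 − 9 = 0
n=17: ⌈(18·221)/435⌉ − ⌈(17·221)/435⌉ = ⌈3978/435⌉ − ⌈3757/435⌉ = 10 − 9 = 1
n=18: ⌈(19·221)/435⌉ − ⌈(18·221)/435⌉ = ⌈4199/435⌉ − ⌈3978/435⌉ = 10 − 10 = 0
n=19: ⌈(20·221)/435⌉ − ⌈(19·221)/435⌉ = ⌈4420/435⌉ − ⌈4199/435⌉ = 11 − 10 = 1
n=20: ⌈(21·221)/435⌉ − ⌈(20·221)/435⌉ = ⌈4641/435⌉ − ⌈4420/435⌉ = 11 − 11 = 0
n=21: ⌈(22·221)/435⌉ − ⌈(21·221)/435⌉ = ⌈4862/435⌉ − ⌈4641/435⌉ = 12 − 11 = 1
n=22: ⌈(23·221)/435⌉ − ⌈(22·221)/435⌉ = ⌈5083/435⌉ − ⌈4862/435⌉ = 12 − 12 = 0
n=23: ⌈(24·221)/435⌉ − ⌈(23·221)/435⌉ = ⌈5304/435⌉ − ⌈5083/435⌉ = 13 − 12 = 1
n=24: ⌈(25·221)/435⌉ − ⌈(24·221)/435⌉ = ⌈5525/435⌉ − ⌈5304/435⌉ = 13 − 13 = 0
n=25: ⌈(26·221)/435⌉ − ⌈(25·221)/435⌉ = ⌈5746/435⌉ − ⌈5525/435⌉ = 14 − 13 = 1
n=26: ⌈(27·221)/435⌉ − ⌈(26·221)/435⌉ = ⌈5967/435⌉ − ⌈5746/435⌉ = 14 − 14 = 0
n=27: ⌈(28·221)/435⌉ − ⌈(27·221)/435⌉ = ⌈6188/435⌉ − ⌈5967/435⌉ = 15 − 14 = 1
n=28: ⌈(29·221)/435⌉ − ⌈(28·221)/435⌉ = ⌈6409/435⌉ − ⌈6188/435⌉ = 15 − 15 = 0
n=29: ⌈(30·221)/435⌉ − ⌈(29·221)/435⌉ = ⌈6630/435⌉ − ⌈6409/435⌉ = 16 − 15 = 1
n=30: ⌈(31·221)/435⌉ − ⌈(30·221)/435⌉ = ⌈6851/435⌉ − ⌈6630/435⌉ = 16 − 16 = 0
n=31: ⌈(32·221)/435⌉ − ⌈(31·221)/435⌉ = ⌈7072/435⌉ − ⌈6851/435⌉ = 17 − 16 = 1
n=32: ⌈(33·221)/435⌉ − ⌈(32·221)/435⌉ = ⌈7293/435⌉ − ⌈7072/435⌉ = 17 − 17 = 0
n=33: ⌈(34·221)/435⌉ − ⌈(33·221)/435⌉ = ⌈7514/435⌉ − ⌈7293/435⌉ = 18 − 17 = 1
n=34: ⌈(35·221)/435⌉ − ⌈(34·221)/435⌉ = ⌈7735/435⌉ − ⌈7514/435⌉ = 18 − 18 = 0
n=35: ⌈(36·221)/435⌉ − ⌈(35·221)/435⌉ = ⌈7956/435⌉ − ⌈7735/435⌉ = 19 − 18 = 1
n=36: ⌈(37·221)/435⌉ − ⌈(36·221)/435⌉ = ⌈8177/435⌉ − ⌈7956/435⌉ = 19 − 19 = 0
n=37: ⌈(38·221)/435⌉ − ⌈(37·221)/435⌉ = ⌈8398/435⌉ − ⌈8177/435⌉ = 20 − 19 = 1
n=38: ⌈(39·221)/435⌉ − ⌈(38·221)/435⌉ = ⌈8619/435⌉ − ⌈8398/435⌉ = 20 − 20 = 0
n=39: ⌈(40·221)/435⌉ − ⌈(39·221)/435⌉ = ⌈8840/435⌉ − ⌈8619/435⌉ = 21 − 20 = 1
n=40: ⌈(41·221)/435⌉ − ⌈(40·221)/435⌉ = ⌈9061/435⌉ − ⌈8840/435⌉ = 21 − 21 = 0
n=41: ⌈(42·221)/435⌉ − ⌈(41·221)/435⌉ = ⌈9282/435⌉ − ⌈9061/435⌉ = 22 − 21 = 1
n=42: ⌈(43·221)/435⌉ − ⌈(42·221)/435⌉ = ⌈9503/435⌉ − ⌈9282/435⌉ = 22 − 22 = 0
n=43: ⌈(44·221)/435⌉ − ⌈(43·221)/435⌉ = ⌈9724/435⌉ − ⌈9503/435⌉ = 23 − 22 = 1
n=44: ⌈(45·221)/435⌉ − ⌈(44·221)/435⌉ = ⌈9945/435⌉ − ⌈9724/435⌉ = 23 − 23 = 0
n=45: ⌈(46·221)/435⌉ − ⌈(45·221)/435⌉ = ⌈10166/435⌉ − ⌈9945/435⌉ = 24 − 23 = 1
n=46: ⌈(47·221)/435⌉ − ⌈(46·221)/435⌉ = ⌈10387/435⌉ − ⌈10166/435⌉ = 24 − 24 = 0
n=47: ⌈(48·221)/435⌉ − ⌈(47·221)/435⌉ = ⌈10608/435⌉ − ⌈10387/435⌉ = 25 − 24 = 1
n=48: ⌈(49·221)/435⌉ − ⌈(48·221)/435⌉ = ⌈10829/435⌉ − ⌈10608/435⌉ = 25 − 25 = 0
n=49: ⌈(50·221)/435⌉ − ⌈(49·221)/435⌉ = ⌈11050/435⌉ − ⌈10829/435⌉ = 26 − 25 = 1
n=50: ⌈(51·221)/435⌉ − ⌈(50·221)/435⌉ = ⌈11271/435⌉ − ⌈11050/435⌉ = 26 − 26 = 0
n=51: ⌈(52·221)/435⌉ − ⌈(51·221)/435⌉ = ⌈11492/435⌉ − ⌈11271/435⌉ = 27 − 26 = 1
n=52: ⌈(53·221)/435⌉ − ⌈(52·221)/435⌉ = ⌈11713/435⌉ − ⌈11492/435⌉ = 27 − 27 = 0
n=53: ⌈(54·221)/435⌉ − ⌈(53·221)/435⌉ = ⌈11934/435⌉ − ⌈11713/435⌉ = 28 − 27 = 1
n=54: ⌈(55·221)/435⌉ − ⌈(54·221)/435⌉ = ⌈12155/435⌉ − ⌈11934/435⌉ = 28 − 28 = 0
n=55: ⌈(56·221)/435⌉ − ⌈(55·221)/435⌉ = ⌈12376/435⌉ − ⌈12155/435⌉ = 29 − 28 = 1
n=56: ⌈(57·221)/435⌉ − ⌈(56·221)/435⌉ = ⌈12597/435⌉ − ⌈12376/435⌉ = 29 − 29 = 0
n=57: ⌈(58·221)/435⌉ − ⌈(57·221)/435⌉ = ⌈12818/435⌉ − ⌈12597/435⌉ = 30 − 29 = 1
n=58: ⌈(59·221)/435⌉ − ⌈(58·221)/435⌉ = ⌈13039/435⌉ − ⌈12818/435⌉ = 30 − 30 = 0
n=59: ⌈(60·221)/435⌉ − ⌈(59·221)/435⌉ = ⌈13260/435⌉ − ⌈13039/435⌉ = 31 − 30 = 1
n=60: ⌈(61·221)/435⌉ − ⌈(60·221)/435⌉ = ⌈13481/435⌉ − ⌈13260/435⌉ = 31 − 31 = 0
n=61: ⌈(62·221)/435⌉ − ⌈(61·221)/435⌉ = ⌈13702/435⌉ − ⌈13481/435⌉ = 32 − 31 = 1
n=62: ⌈(63·221)/435⌉ − ⌈(62·221)/435⌉ = ⌈13923/435⌉ − ⌈13702/435⌉ = 33 − 32 = 1
n=63: ⌈(64·221)/435⌉ − ⌈(63·221)/435⌉ = ⌈14144/435⌉ − ⌈13923/435⌉ = 33 − 33 = 0
n=64: ⌈(65·221)/435⌉ − ⌈(64·221)/435⌉ = ⌈14365/435⌉ − ⌈14144/435⌉ = 34 − 33 = 1
n=65: ⌈(66·221)/435⌉ − ⌈(65·221)/435⌉ = ⌈14586/435⌉ − ⌈14365/435⌉ = 34 − 34 = 0
n=66: ⌈(67·221)/435⌉ − ⌈(66·221)/435⌉ = ⌈14807/435⌉ − ⌈14586/435⌉ = 35 − 34 = 1
n=67: ⌈(68·221)/435⌉ − ⌈(67·221)/435⌉ = ⌈15028/435⌉ − ⌈14807/435⌉ = 35 − 35 = 0
n=68: ⌈(69·221)/435⌉ − ⌈(68·221)/435⌉ = ⌈15249/435⌉ − ⌈15028/435⌉ = 36 − 35 = 1
n=69: ⌈(70·221)/435⌉ − ⌈(69·221)/435⌉ = ⌈15470/435⌉ − ⌈15249/435⌉ = 36 − 36 = 0
n=70: ⌈(71·221)/435⌉ − ⌈(70·221)/435⌉ = ⌈15691/435⌉ − ⌈15470/435⌉ = 37 − 36 = 1
n=71: ⌈(72·221)/435⌉ − ⌈(71·221)/435⌉ = ⌈15912/435⌉ − ⌈15691/435⌉ = 37 − 37 = 0
n=72: ⌈(73·221)/435⌉ − ⌈(72·221)/435⌉ = ⌈16133/435⌉ − ⌈15912/435⌉ = 38 − 37 = 1
n=73: ⌈(74·221)/435⌉ − ⌈(73·221)/435⌉ = ⌈16354/435⌉ − ⌈16133/435⌉ = 38 − 38 = 0
n=74: ⌈(75·221)/435⌉ − ⌈(74·221)/435⌉ = ⌈16575/435⌉ − ⌈16354/435⌉ = 39 − 38 = 1
n=75: ⌈(76·221)/435⌉ − ⌈(75·221)/435⌉ = ⌈16796/435⌉ − ⌈16575/435⌉ = 39 − 39 = 0
n=76: ⌈(77·221)/435⌉ − ⌈(76·221)/435⌉ = ⌈17017/435⌉ − ⌈16796/435⌉ = 40 − 39 = 1
n=77: ⌈(78·221)/435⌉ − ⌈(77·221)/435⌉ = ⌈17238/435⌉ − ⌈17017/435⌉ = 40 − 40 = 0
n=78: ⌈(79·221)/435⌉ − ⌈(78·221)/435⌉ = ⌈17459/435⌉ − ⌈17238/435⌉ = 41 − 40 = 1
n=79: ⌈(80·221)/435⌉ − ⌈(79·221)/435⌉ = ⌈17680/435⌉ − ⌈17459/435⌉ = 41 − 41 = 0
n=80: ⌈(81·221)/435⌉ − ⌈(80·221)/435⌉ = ⌈17901/435⌉ − ⌈17680/435⌉ = 42 − 41 = 1
n=81: ⌈(82·221)/435⌉ − ⌈(81·221)/435⌉ = ⌈18122/435⌉ − ⌈17901/435⌉ = 42 − 42 = 0
n=82: ⌈(83·221)/435⌉ − ⌈(82·221)/435⌉ = ⌈18343/435⌉ − ⌈18122/435⌉ = 43 − 42 = 1
n=83: ⌈(84·221)/435⌉ − ⌈(83·221)/435⌉ = ⌈18564/435⌉ − ⌈18343/435⌉ = 43 − 43 = 0
n=84: ⌈(85·221)/435⌉ − ⌈(84·221)/435⌉ = ⌈18785/435⌉ − ⌈18564/435⌉ = 44 − 43 = 1
n=85: ⌈(86·221)/435⌉ − ⌈(85·221)/435⌉ = ⌈19006/435⌉ − ⌈18785/435⌉ = 44 − 44 = 0
n=86: ⌈(87·221)/435⌉ − ⌈(86·221)/435⌉ = ⌈19227/435⌉ − ⌈19006/435⌉ = 45 − 44 = 1
n=87: ⌈(88·221)/435⌉ − ⌈(87·221)/435⌉ = ⌈19448/435⌉ − ⌈19227/435⌉ = 45 − 45 = 0
n=88: ⌈(89·221)/435⌉ − ⌈(88·221)/435⌉ = ⌈19669/435⌉ − ⌈19448/435⌉ = 46 − 45 = 1
n=89: ⌈(90·221)/435⌉ − ⌈(89·221)/435⌉ = ⌈19890/435⌉ − ⌈19669/435⌉ = 46 − 46 = 0
n=90: ⌈(91·221)/435⌉ − ⌈(90·221)/435⌉ = ⌈20111/435⌉ − ⌈19890/435⌉ = 47 − 46 = 1
n=91: ⌈(92·221)/435⌉ − ⌈(91·221)/435⌉ = ⌈20332/435⌉ − ⌈20111/435⌉ = 47 − 47 = 0
n=92: ⌈(93·221)/435⌉ − ⌈(92·221)/435⌉ = ⌈20553/435⌉ − ⌈20332/435⌉ = 48 − 47 = 1
n=93: ⌈(94·221)/435⌉ − ⌈(93·221)/435⌉ = ⌈20774/435⌉ − ⌈20553/435⌉ = 48 − 48 = 0
n=94: ⌈(95·221)/435⌉ − ⌈(94·221)/435⌉ = ⌈20995/435⌉ − ⌈20774/435⌉ = 49 − 48 = 1
n=95: ⌈(96·221)/435⌉ − ⌈(95·221)/435⌉ = ⌈21216/435⌉ − ⌈20995/435⌉ = 49 − 49 = 0
n=96: ⌈(97·221)/435⌉ − ⌈(96·221)/435⌉ = ⌈21437/435⌉ − ⌈21216/435⌉ = 50 − 49 = 1
n=97: ⌈(98·221)/435⌉ − ⌈(97·221)/435⌉ = ⌈21658/435⌉ − ⌈21437/435⌉ = 50 − 50 = 0
n=98: ⌈(99·221)/435⌉ − ⌈(98·221)/435⌉ = ⌈21879/435⌉ − ⌈21658/435⌉ = 51 − 50 = 1
n=99: ⌈(100·221)/435⌉ − ⌈(99·221)/435⌉ = ⌈22100/435⌉ − ⌈21879/435⌉ = 51 − 51 = 0
n=100: ⌈(101·221)/435⌉ − ⌈(100·221)/435⌉ = ⌈22321/435⌉ − ⌈22100/435⌉ = 52 − 51 = 1
n=101: ⌈(102·221)/435⌉ − ⌈(101·221)/435⌉ = ⌈22542/435⌉ − ⌈22321/435⌉ = 52 − 52 = 0
n=102: ⌈(103·221)/435⌉ − ⌈(102·221)/435⌉ = ⌈22763/435⌉ − ⌈22542/435⌉ = 53 − 52 = 1
n=103: ⌈(104·221)/435⌉ − ⌈(103·221)/435⌉ = ⌈22984/435⌉ − ⌈22763/435⌉ = 53 − 53 = 0
n=104: ⌈(105·221)/435⌉ − ⌈(104·221)/435⌉ = ⌈23205/435⌉ − ⌈22984/435⌉ = 54 − 53 = 1


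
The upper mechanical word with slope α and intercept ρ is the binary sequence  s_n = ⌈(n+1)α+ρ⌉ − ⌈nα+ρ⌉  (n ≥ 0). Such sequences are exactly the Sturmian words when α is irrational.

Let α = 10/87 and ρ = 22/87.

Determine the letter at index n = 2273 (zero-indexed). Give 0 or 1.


(n+1)α + ρ = (2274·10 + 22) / 87 = 22762/87
nα + ρ     = (2273·10 + 22) / 87 = 22752/87
⌈22762/87⌉ = 262,  ⌈22752/87⌉ = 262
s_{2273} = 262 − 262 = 0

0


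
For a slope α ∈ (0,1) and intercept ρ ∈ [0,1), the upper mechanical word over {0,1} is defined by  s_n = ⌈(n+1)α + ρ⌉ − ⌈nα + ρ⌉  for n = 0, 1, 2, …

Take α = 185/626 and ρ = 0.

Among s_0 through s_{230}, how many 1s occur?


#1s = Σ_{n=0}^{230} s_n = Σ_{n=0}^{230} (⌈(n+1)α+ρ⌉ − ⌈nα+ρ⌉)
the sum telescopes: every ⌈nα+ρ⌉ with 0 < n < 231 appears once with + and once with −, leaving ⌈231α+ρ⌉ − ⌈0·α+ρ⌉
231α + ρ = (231·185) / 626 = 42735/626
ρ = 0/626
⌈42735/626⌉ = 69,  ⌈0/626⌉ = 0
#1s = 69 − 0 = 69

69


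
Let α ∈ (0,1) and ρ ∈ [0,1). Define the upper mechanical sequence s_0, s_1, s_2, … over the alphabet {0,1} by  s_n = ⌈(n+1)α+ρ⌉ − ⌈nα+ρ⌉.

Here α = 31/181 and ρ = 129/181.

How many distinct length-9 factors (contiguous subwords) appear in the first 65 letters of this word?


10

t_n = ⌈(n·31+129)/181⌉ for n = 0 … 65:
  n=0…9: ⌈129/181⌉=1 ⌈160/181⌉=1 ⌈191/181⌉=2 ⌈222/181⌉=2 ⌈253/181⌉=2 ⌈284/181⌉=2 ⌈315/181⌉=2 ⌈346/181⌉=2 ⌈377/181⌉=3 ⌈408/181⌉=3
  n=10…19: ⌈439/181⌉=3 ⌈470/181⌉=3 ⌈501/181⌉=3 ⌈532/181⌉=3 ⌈563/181⌉=4 ⌈594/181⌉=4 ⌈625/181⌉=4 ⌈656/181⌉=4 ⌈687/181⌉=4 ⌈718/181⌉=4
  n=20…29: ⌈749/181⌉=5 ⌈780/181⌉=5 ⌈811/181⌉=5 ⌈842/181⌉=5 ⌈873/181⌉=5 ⌈904/181⌉=5 ⌈935/181⌉=6 ⌈966/181⌉=6 ⌈997/181⌉=6 ⌈1028/181⌉=6
  n=30…39: ⌈1059/181⌉=6 ⌈1090/181⌉=7 ⌈1121/181⌉=7 ⌈1152/181⌉=7 ⌈1183/181⌉=7 ⌈1214/181⌉=7 ⌈1245/181⌉=7 ⌈1276/181⌉=8 ⌈1307/181⌉=8 ⌈1338/181⌉=8
  n=40…49: ⌈1369/181⌉=8 ⌈1400/181⌉=8 ⌈1431/181⌉=8 ⌈1462/181⌉=9 ⌈1493/181⌉=9 ⌈1524/181⌉=9 ⌈1555/181⌉=9 ⌈1586/181⌉=9 ⌈1617/181⌉=9 ⌈1648/181⌉=10
  n=50…59: ⌈1679/181⌉=10 ⌈1710/181⌉=10 ⌈1741/181⌉=10 ⌈1772/181⌉=10 ⌈1803/181⌉=10 ⌈1834/181⌉=11 ⌈1865/181⌉=11 ⌈1896/181⌉=11 ⌈1927/181⌉=11 ⌈1958/181⌉=11
  n=60…65: ⌈1989/181⌉=11 ⌈2020/181⌉=12 ⌈2051/181⌉=12 ⌈2082/181⌉=12 ⌈2113/181⌉=12 ⌈2144/181⌉=12
s_n = t_(n+1) − t_n for n = 0 … 64 gives
prefix = 01000001000001000001000001000010000010000010000010000010000010000
slide a length-9 window over [0..8] … [56..64] (57 windows); first occurrence of each distinct factor:
  [  0..  8] 010000010
  [  1..  9] 100000100
  [  2.. 10] 000001000
  [  3.. 11] 000010000
  [  4.. 12] 000100000
  [  5.. 13] 001000001
  [ 22.. 30] 000100001
  [ 23.. 31] 001000010
  [ 24.. 32] 010000100
  [ 25.. 33] 100001000
  (the other 47 windows repeat one of these)
distinct factors: {000001000, 000010000, 000100000, 000100001, 001000001, 001000010, 010000010, 010000100, 100000100, 100001000}
count = 10  (Sturmian bound for length 9 is 10)


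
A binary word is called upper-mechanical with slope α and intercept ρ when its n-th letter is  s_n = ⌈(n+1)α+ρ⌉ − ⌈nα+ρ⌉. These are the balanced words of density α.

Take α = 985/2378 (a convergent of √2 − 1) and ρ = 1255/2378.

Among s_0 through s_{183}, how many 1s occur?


#1s = Σ_{n=0}^{183} s_n = Σ_{n=0}^{183} (⌈(n+1)α+ρ⌉ − ⌈nα+ρ⌉)
the sum telescopes: every ⌈nα+ρ⌉ with 0 < n < 184 appears once with + and once with −, leaving ⌈184α+ρ⌉ − ⌈0·α+ρ⌉
184α + ρ = (184·985 + 1255) / 2378 = 182495/2378
ρ = 1255/2378
⌈182495/2378⌉ = 77,  ⌈1255/2378⌉ = 1
#1s = 77 − 1 = 76

76


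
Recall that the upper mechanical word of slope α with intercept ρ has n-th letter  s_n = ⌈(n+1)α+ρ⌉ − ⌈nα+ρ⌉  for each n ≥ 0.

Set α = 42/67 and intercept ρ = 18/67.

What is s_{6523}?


(n+1)α + ρ = (6524·42 + 18) / 67 = 274026/67
nα + ρ     = (6523·42 + 18) / 67 = 273984/67
⌈274026/67⌉ = 4090,  ⌈273984/67⌉ = 4090
s_{6523} = 4090 − 4090 = 0

0


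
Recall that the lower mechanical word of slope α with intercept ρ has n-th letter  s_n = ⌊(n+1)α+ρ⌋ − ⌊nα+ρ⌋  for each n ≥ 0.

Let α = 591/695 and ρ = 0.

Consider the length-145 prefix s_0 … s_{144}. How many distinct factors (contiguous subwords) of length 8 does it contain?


t_n = ⌊(n·591)/695⌋ for n = 0 … 145:
  n=0…9: ⌊0/695⌋=0 ⌊591/695⌋=0 ⌊1182/695⌋=1 ⌊1773/695⌋=2 ⌊2364/695⌋=3 ⌊2955/695⌋=4 ⌊3546/695⌋=5 ⌊4137/695⌋=5 ⌊4728/695⌋=6 ⌊5319/695⌋=7
  n=10…19: ⌊5910/695⌋=8 ⌊6501/695⌋=9 ⌊7092/695⌋=10 ⌊7683/695⌋=11 ⌊8274/695⌋=11 ⌊8865/695⌋=12 ⌊9456/695⌋=13 ⌊10047/695⌋=14 ⌊10638/695⌋=15 ⌊11229/695⌋=16
  n=20…29: ⌊11820/695⌋=17 ⌊12411/695⌋=17 ⌊13002/695⌋=18 ⌊13593/695⌋=19 ⌊14184/695⌋=20 ⌊14775/695⌋=21 ⌊15366/695⌋=22 ⌊15957/695⌋=22 ⌊16548/695⌋=23 ⌊17139/695⌋=24
  n=30…39: ⌊17730/695⌋=25 ⌊18321/695⌋=26 ⌊18912/695⌋=27 ⌊19503/695⌋=28 ⌊20094/695⌋=28 ⌊20685/695⌋=29 ⌊21276/695⌋=30 ⌊21867/695⌋=31 ⌊22458/695⌋=32 ⌊23049/695⌋=33
  n=40…49: ⌊23640/695⌋=34 ⌊24231/695⌋=34 ⌊24822/695⌋=35 ⌊25413/695⌋=36 ⌊26004/695⌋=37 ⌊26595/695⌋=38 ⌊27186/695⌋=39 ⌊27777/695⌋=39 ⌊28368/695⌋=40 ⌊28959/695⌋=41
  n=50…59: ⌊29550/695⌋=42 ⌊30141/695⌋=43 ⌊30732/695⌋=44 ⌊31323/695⌋=45 ⌊31914/695⌋=45 ⌊32505/695⌋=46 ⌊33096/695⌋=47 ⌊33687/695⌋=48 ⌊34278/695⌋=49 ⌊34869/695⌋=50
  n=60…69: ⌊35460/695⌋=51 ⌊36051/695⌋=51 ⌊36642/695⌋=52 ⌊37233/695⌋=53 ⌊37824/695⌋=54 ⌊38415/695⌋=55 ⌊39006/695⌋=56 ⌊39597/695⌋=56 ⌊40188/695⌋=57 ⌊40779/695⌋=58
  n=70…79: ⌊41370/695⌋=59 ⌊41961/695⌋=60 ⌊42552/695⌋=61 ⌊43143/695⌋=62 ⌊43734/695⌋=62 ⌊44325/695⌋=63 ⌊44916/695⌋=64 ⌊45507/695⌋=65 ⌊46098/695⌋=66 ⌊46689/695⌋=67
  n=80…89: ⌊47280/695⌋=68 ⌊47871/695⌋=68 ⌊48462/695⌋=69 ⌊49053/695⌋=70 ⌊49644/695⌋=71 ⌊50235/695⌋=72 ⌊50826/695⌋=73 ⌊51417/695⌋=73 ⌊52008/695⌋=74 ⌊52599/695⌋=75
  n=90…99: ⌊53190/695⌋=76 ⌊53781/695⌋=77 ⌊54372/695⌋=78 ⌊54963/695⌋=79 ⌊55554/695⌋=79 ⌊56145/695⌋=80 ⌊56736/695⌋=81 ⌊57327/695⌋=82 ⌊57918/695⌋=83 ⌊58509/695⌋=84
  n=100…109: ⌊59100/695⌋=85 ⌊59691/695⌋=85 ⌊60282/695⌋=86 ⌊60873/695⌋=87 ⌊61464/695⌋=88 ⌊62055/695⌋=89 ⌊62646/695⌋=90 ⌊63237/695⌋=90 ⌊63828/695⌋=91 ⌊64419/695⌋=92
  n=110…119: ⌊65010/695⌋=93 ⌊65601/695⌋=94 ⌊66192/695⌋=95 ⌊66783/695⌋=96 ⌊67374/695⌋=96 ⌊67965/695⌋=97 ⌊68556/695⌋=98 ⌊69147/695⌋=99 ⌊69738/695⌋=100 ⌊70329/695⌋=101
  n=120…129: ⌊70920/695⌋=102 ⌊71511/695⌋=102 ⌊72102/695⌋=103 ⌊72693/695⌋=104 ⌊73284/695⌋=105 ⌊73875/695⌋=106 ⌊74466/695⌋=107 ⌊75057/695⌋=107 ⌊75648/695⌋=108 ⌊76239/695⌋=109
  n=130…139: ⌊76830/695⌋=110 ⌊77421/695⌋=111 ⌊78012/695⌋=112 ⌊78603/695⌋=113 ⌊79194/695⌋=113 ⌊79785/695⌋=114 ⌊80376/695⌋=115 ⌊80967/695⌋=116 ⌊81558/695⌋=117 ⌊82149/695⌋=118
  n=140…145: ⌊82740/695⌋=119 ⌊83331/695⌋=119 ⌊83922/695⌋=120 ⌊84513/695⌋=121 ⌊85104/695⌋=122 ⌊85695/695⌋=123
s_n = t_(n+1) − t_n for n = 0 … 144 gives
prefix = 0111110111111011111101111101111110111111011111011111101111110111110111111011111101111101111110111111011111011111101111110111110111111011111101111
slide a length-8 window over [0..7] … [137..144] (138 windows); first occurrence of each distinct factor:
  [  0..  7] 01111101
  [  1..  8] 11111011
  [  2..  9] 11110111
  [  3.. 10] 11101111
  [  4.. 11] 11011111
  [  5.. 12] 10111111
  [  6.. 13] 01111110
  [  7.. 14] 11111101
  [ 19.. 26] 10111110
  (the other 129 windows repeat one of these)
distinct factors: {01111101, 01111110, 10111110, 10111111, 11011111, 11101111, 11110111, 11111011, 11111101}
count = 9  (Sturmian bound for length 8 is 9)

9


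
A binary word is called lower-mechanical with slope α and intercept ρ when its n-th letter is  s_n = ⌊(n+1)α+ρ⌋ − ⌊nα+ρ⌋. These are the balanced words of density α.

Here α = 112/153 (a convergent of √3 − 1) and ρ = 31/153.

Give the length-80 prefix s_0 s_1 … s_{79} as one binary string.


n=0: ⌊(1·112+31)/153⌋ − ⌊(0·112+31)/153⌋ = ⌊143/153⌋ − ⌊31/153⌋ = 0 − 0 = 0
n=1: ⌊(2·112+31)/153⌋ − ⌊(1·112+31)/153⌋ = ⌊255/153⌋ − ⌊143/153⌋ = 1 − 0 = 1
n=2: ⌊(3·112+31)/153⌋ − ⌊(2·112+31)/153⌋ = ⌊367/153⌋ − ⌊255/153⌋ = 2 − 1 = 1
n=3: ⌊(4·112+31)/153⌋ − ⌊(3·112+31)/153⌋ = ⌊479/153⌋ − ⌊367/153⌋ = 3 − 2 = 1
n=4: ⌊(5·112+31)/153⌋ − ⌊(4·112+31)/153⌋ = ⌊591/153⌋ − ⌊479/153⌋ = 3 − 3 = 0
n=5: ⌊(6·112+31)/153⌋ − ⌊(5·112+31)/153⌋ = ⌊703/153⌋ − ⌊591/153⌋ = 4 − 3 = 1
n=6: ⌊(7·112+31)/153⌋ − ⌊(6·112+31)/153⌋ = ⌊815/153⌋ − ⌊703/153⌋ = 5 − 4 = 1
n=7: ⌊(8·112+31)/153⌋ − ⌊(7·112+31)/153⌋ = ⌊927/153⌋ − ⌊815/153⌋ = 6 − 5 = 1
n=8: ⌊(9·112+31)/153⌋ − ⌊(8·112+31)/153⌋ = ⌊1039/153⌋ − ⌊927/153⌋ = 6 − 6 = 0
n=9: ⌊(10·112+31)/153⌋ − ⌊(9·112+31)/153⌋ = ⌊1151/153⌋ − ⌊1039/153⌋ = 7 − 6 = 1
n=10: ⌊(11·112+31)/153⌋ − ⌊(10·112+31)/153⌋ = ⌊1263/153⌋ − ⌊1151/153⌋ = 8 − 7 = 1
n=11: ⌊(12·112+31)/153⌋ − ⌊(11·112+31)/153⌋ = ⌊1375/153⌋ − ⌊1263/153⌋ = 8 − 8 = 0
n=12: ⌊(13·112+31)/153⌋ − ⌊(12·112+31)/153⌋ = ⌊1487/153⌋ − ⌊1375/153⌋ = 9 − 8 = 1
n=13: ⌊(14·112+31)/153⌋ − ⌊(13·112+31)/153⌋ = ⌊1599/153⌋ − ⌊1487/153⌋ = 10 − 9 = 1
n=14: ⌊(15·112+31)/153⌋ − ⌊(14·112+31)/153⌋ = ⌊1711/153⌋ − ⌊1599/153⌋ = 11 − 10 = 1
n=15: ⌊(16·112+31)/153⌋ − ⌊(15·112+31)/153⌋ = ⌊1823/153⌋ − ⌊1711/153⌋ = 11 − 11 = 0
n=16: ⌊(17·112+31)/153⌋ − ⌊(16·112+31)/153⌋ = ⌊1935/153⌋ − ⌊1823/153⌋ = 12 − 11 = 1
n=17: ⌊(18·112+31)/153⌋ − ⌊(17·112+31)/153⌋ = ⌊2047/153⌋ − ⌊1935/153⌋ = 13 − 12 = 1
n=18: ⌊(19·112+31)/153⌋ − ⌊(18·112+31)/153⌋ = ⌊2159/153⌋ − ⌊2047/153⌋ = 14 − 13 = 1
n=19: ⌊(20·112+31)/153⌋ − ⌊(19·112+31)/153⌋ = ⌊2271/153⌋ − ⌊2159/153⌋ = 14 − 14 = 0
n=20: ⌊(21·112+31)/153⌋ − ⌊(20·112+31)/153⌋ = ⌊2383/153⌋ − ⌊2271/153⌋ = 15 − 14 = 1
n=21: ⌊(22·112+31)/153⌋ − ⌊(21·112+31)/153⌋ = ⌊2495/153⌋ − ⌊2383/153⌋ = 16 − 15 = 1
n=22: ⌊(23·112+31)/153⌋ − ⌊(22·112+31)/153⌋ = ⌊2607/153⌋ − ⌊2495/153⌋ = 17 − 16 = 1
n=23: ⌊(24·112+31)/153⌋ − ⌊(23·112+31)/153⌋ = ⌊2719/153⌋ − ⌊2607/153⌋ = 17 − 17 = 0
n=24: ⌊(25·112+31)/153⌋ − ⌊(24·112+31)/153⌋ = ⌊2831/153⌋ − ⌊2719/153⌋ = 18 − 17 = 1
n=25: ⌊(26·112+31)/153⌋ − ⌊(25·112+31)/153⌋ = ⌊2943/153⌋ − ⌊2831/153⌋ = 19 − 18 = 1
n=26: ⌊(27·112+31)/153⌋ − ⌊(26·112+31)/153⌋ = ⌊3055/153⌋ − ⌊2943/153⌋ = 19 − 19 = 0
n=27: ⌊(28·112+31)/153⌋ − ⌊(27·112+31)/153⌋ = ⌊3167/153⌋ − ⌊3055/153⌋ = 20 − 19 = 1
n=28: ⌊(29·112+31)/153⌋ − ⌊(28·112+31)/153⌋ = ⌊3279/153⌋ − ⌊3167/153⌋ = 21 − 20 = 1
n=29: ⌊(30·112+31)/153⌋ − ⌊(29·112+31)/153⌋ = ⌊3391/153⌋ − ⌊3279/153⌋ = 22 − 21 = 1
n=30: ⌊(31·112+31)/153⌋ − ⌊(30·112+31)/153⌋ = ⌊3503/153⌋ − ⌊3391/153⌋ = 22 − 22 = 0
n=31: ⌊(32·112+31)/153⌋ − ⌊(31·112+31)/153⌋ = ⌊3615/153⌋ − ⌊3503/153⌋ = 23 − 22 = 1
n=32: ⌊(33·112+31)/153⌋ − ⌊(32·112+31)/153⌋ = ⌊3727/153⌋ − ⌊3615/153⌋ = 24 − 23 = 1
n=33: ⌊(34·112+31)/153⌋ − ⌊(33·112+31)/153⌋ = ⌊3839/153⌋ − ⌊3727/153⌋ = 25 − 24 = 1
n=34: ⌊(35·112+31)/153⌋ − ⌊(34·112+31)/153⌋ = ⌊3951/153⌋ − ⌊3839/153⌋ = 25 − 25 = 0
n=35: ⌊(36·112+31)/153⌋ − ⌊(35·112+31)/153⌋ = ⌊4063/153⌋ − ⌊3951/153⌋ = 26 − 25 = 1
n=36: ⌊(37·112+31)/153⌋ − ⌊(36·112+31)/153⌋ = ⌊4175/153⌋ − ⌊4063/153⌋ = 27 − 26 = 1
n=37: ⌊(38·112+31)/153⌋ − ⌊(37·112+31)/153⌋ = ⌊4287/153⌋ − ⌊4175/153⌋ = 28 − 27 = 1
n=38: ⌊(39·112+31)/153⌋ − ⌊(38·112+31)/153⌋ = ⌊4399/153⌋ − ⌊4287/153⌋ = 28 − 28 = 0
n=39: ⌊(40·112+31)/153⌋ − ⌊(39·112+31)/153⌋ = ⌊4511/153⌋ − ⌊4399/153⌋ = 29 − 28 = 1
n=40: ⌊(41·112+31)/153⌋ − ⌊(40·112+31)/153⌋ = ⌊4623/153⌋ − ⌊4511/153⌋ = 30 − 29 = 1
n=41: ⌊(42·112+31)/153⌋ − ⌊(41·112+31)/153⌋ = ⌊4735/153⌋ − ⌊4623/153⌋ = 30 − 30 = 0
n=42: ⌊(43·112+31)/153⌋ − ⌊(42·112+31)/153⌋ = ⌊4847/153⌋ − ⌊4735/153⌋ = 31 − 30 = 1
n=43: ⌊(44·112+31)/153⌋ − ⌊(43·112+31)/153⌋ = ⌊4959/153⌋ − ⌊4847/153⌋ = 32 − 31 = 1
n=44: ⌊(45·112+31)/153⌋ − ⌊(44·112+31)/153⌋ = ⌊5071/153⌋ − ⌊4959/153⌋ = 33 − 32 = 1
n=45: ⌊(46·112+31)/153⌋ − ⌊(45·112+31)/153⌋ = ⌊5183/153⌋ − ⌊5071/153⌋ = 33 − 33 = 0
n=46: ⌊(47·112+31)/153⌋ − ⌊(46·112+31)/153⌋ = ⌊5295/153⌋ − ⌊5183/153⌋ = 34 − 33 = 1
n=47: ⌊(48·112+31)/153⌋ − ⌊(47·112+31)/153⌋ = ⌊5407/153⌋ − ⌊5295/153⌋ = 35 − 34 = 1
n=48: ⌊(49·112+31)/153⌋ − ⌊(48·112+31)/153⌋ = ⌊5519/153⌋ − ⌊5407/153⌋ = 36 − 35 = 1
n=49: ⌊(50·112+31)/153⌋ − ⌊(49·112+31)/153⌋ = ⌊5631/153⌋ − ⌊5519/153⌋ = 36 − 36 = 0
n=50: ⌊(51·112+31)/153⌋ − ⌊(50·112+31)/153⌋ = ⌊5743/153⌋ − ⌊5631/153⌋ = 37 − 36 = 1
n=51: ⌊(52·112+31)/153⌋ − ⌊(51·112+31)/153⌋ = ⌊5855/153⌋ − ⌊5743/153⌋ = 38 − 37 = 1
n=52: ⌊(53·112+31)/153⌋ − ⌊(52·112+31)/153⌋ = ⌊5967/153⌋ − ⌊5855/153⌋ = 39 − 38 = 1
n=53: ⌊(54·112+31)/153⌋ − ⌊(53·112+31)/153⌋ = ⌊6079/153⌋ − ⌊5967/153⌋ = 39 − 39 = 0
n=54: ⌊(55·112+31)/153⌋ − ⌊(54·112+31)/153⌋ = ⌊6191/153⌋ − ⌊6079/153⌋ = 40 − 39 = 1
n=55: ⌊(56·112+31)/153⌋ − ⌊(55·112+31)/153⌋ = ⌊6303/153⌋ − ⌊6191/153⌋ = 41 − 40 = 1
n=56: ⌊(57·112+31)/153⌋ − ⌊(56·112+31)/153⌋ = ⌊6415/153⌋ − ⌊6303/153⌋ = 41 − 41 = 0
n=57: ⌊(58·112+31)/153⌋ − ⌊(57·112+31)/153⌋ = ⌊6527/153⌋ − ⌊6415/153⌋ = 42 − 41 = 1
n=58: ⌊(59·112+31)/153⌋ − ⌊(58·112+31)/153⌋ = ⌊6639/153⌋ − ⌊6527/153⌋ = 43 − 42 = 1
n=59: ⌊(60·112+31)/153⌋ − ⌊(59·112+31)/153⌋ = ⌊6751/153⌋ − ⌊6639/153⌋ = 44 − 43 = 1
n=60: ⌊(61·112+31)/153⌋ − ⌊(60·112+31)/153⌋ = ⌊6863/153⌋ − ⌊6751/153⌋ = 44 − 44 = 0
n=61: ⌊(62·112+31)/153⌋ − ⌊(61·112+31)/153⌋ = ⌊6975/153⌋ − ⌊6863/153⌋ = 45 − 44 = 1
n=62: ⌊(63·112+31)/153⌋ − ⌊(62·112+31)/153⌋ = ⌊7087/153⌋ − ⌊6975/153⌋ = 46 − 45 = 1
n=63: ⌊(64·112+31)/153⌋ − ⌊(63·112+31)/153⌋ = ⌊7199/153⌋ − ⌊7087/153⌋ = 47 − 46 = 1
n=64: ⌊(65·112+31)/153⌋ − ⌊(64·112+31)/153⌋ = ⌊7311/153⌋ − ⌊7199/153⌋ = 47 − 47 = 0
n=65: ⌊(66·112+31)/153⌋ − ⌊(65·112+31)/153⌋ = ⌊7423/153⌋ − ⌊7311/153⌋ = 48 − 47 = 1
n=66: ⌊(67·112+31)/153⌋ − ⌊(66·112+31)/153⌋ = ⌊7535/153⌋ − ⌊7423/153⌋ = 49 − 48 = 1
n=67: ⌊(68·112+31)/153⌋ − ⌊(67·112+31)/153⌋ = ⌊7647/153⌋ − ⌊7535/153⌋ = 49 − 49 = 0
n=68: ⌊(69·112+31)/153⌋ − ⌊(68·112+31)/153⌋ = ⌊7759/153⌋ − ⌊7647/153⌋ = 50 − 49 = 1
n=69: ⌊(70·112+31)/153⌋ − ⌊(69·112+31)/153⌋ = ⌊7871/153⌋ − ⌊7759/153⌋ = 51 − 50 = 1
n=70: ⌊(71·112+31)/153⌋ − ⌊(70·112+31)/153⌋ = ⌊7983/153⌋ − ⌊7871/153⌋ = 52 − 51 = 1
n=71: ⌊(72·112+31)/153⌋ − ⌊(71·112+31)/153⌋ = ⌊8095/153⌋ − ⌊7983/153⌋ = 52 − 52 = 0
n=72: ⌊(73·112+31)/153⌋ − ⌊(72·112+31)/153⌋ = ⌊8207/153⌋ − ⌊8095/153⌋ = 53 − 52 = 1
n=73: ⌊(74·112+31)/153⌋ − ⌊(73·112+31)/153⌋ = ⌊8319/153⌋ − ⌊8207/153⌋ = 54 − 53 = 1
n=74: ⌊(75·112+31)/153⌋ − ⌊(74·112+31)/153⌋ = ⌊8431/153⌋ − ⌊8319/153⌋ = 55 − 54 = 1
n=75: ⌊(76·112+31)/153⌋ − ⌊(75·112+31)/153⌋ = ⌊8543/153⌋ − ⌊8431/153⌋ = 55 − 55 = 0
n=76: ⌊(77·112+31)/153⌋ − ⌊(76·112+31)/153⌋ = ⌊8655/153⌋ − ⌊8543/153⌋ = 56 − 55 = 1
n=77: ⌊(78·112+31)/153⌋ − ⌊(77·112+31)/153⌋ = ⌊8767/153⌋ − ⌊8655/153⌋ = 57 − 56 = 1
n=78: ⌊(79·112+31)/153⌋ − ⌊(78·112+31)/153⌋ = ⌊8879/153⌋ − ⌊8767/153⌋ = 58 − 57 = 1
n=79: ⌊(80·112+31)/153⌋ − ⌊(79·112+31)/153⌋ = ⌊8991/153⌋ − ⌊8879/153⌋ = 58 − 58 = 0

01110111011011101110111011011101110111011011101110111011011101110110111011101110


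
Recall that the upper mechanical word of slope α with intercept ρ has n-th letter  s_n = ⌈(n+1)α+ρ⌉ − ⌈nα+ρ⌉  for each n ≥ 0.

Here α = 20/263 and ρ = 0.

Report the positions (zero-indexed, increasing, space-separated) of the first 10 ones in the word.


n=0: ⌈20/263⌉−⌈0/263⌉ = 1−0 = 1  ← one
n=1: ⌈40/263⌉−⌈20/263⌉ = 1−1 = 0
n=2: ⌈60/263⌉−⌈40/263⌉ = 1−1 = 0
  …
n=13: ⌈280/263⌉−⌈260/263⌉ = 2−1 = 1  ← one
n=14: ⌈300/263⌉−⌈280/263⌉ = 2−2 = 0
n=15: ⌈320/263⌉−⌈300/263⌉ = 2−2 = 0
  …
n=26: ⌈540/263⌉−⌈520/263⌉ = 3−2 = 1  ← one
n=27: ⌈560/263⌉−⌈540/263⌉ = 3−3 = 0
n=28: ⌈580/263⌉−⌈560/263⌉ = 3−3 = 0
  …
n=39: ⌈800/263⌉−⌈780/263⌉ = 4−3 = 1  ← one
n=40: ⌈820/263⌉−⌈800/263⌉ = 4−4 = 0
n=41: ⌈840/263⌉−⌈820/263⌉ = 4−4 = 0
  …
n=52: ⌈1060/263⌉−⌈1040/263⌉ = 5−4 = 1  ← one
n=53: ⌈1080/263⌉−⌈1060/263⌉ = 5−5 = 0
n=54: ⌈1100/263⌉−⌈1080/263⌉ = 5−5 = 0
  …
n=65: ⌈1320/263⌉−⌈1300/263⌉ = 6−5 = 1  ← one
n=66: ⌈1340/263⌉−⌈1320/263⌉ = 6−6 = 0
n=67: ⌈1360/263⌉−⌈1340/263⌉ = 6−6 = 0
  …
n=78: ⌈1580/263⌉−⌈1560/263⌉ = 7−6 = 1  ← one
n=79: ⌈1600/263⌉−⌈1580/263⌉ = 7−7 = 0
n=80: ⌈1620/263⌉−⌈1600/263⌉ = 7−7 = 0
  …
n=92: ⌈1860/263⌉−⌈1840/263⌉ = 8−7 = 1  ← one
n=93: ⌈1880/263⌉−⌈1860/263⌉ = 8−8 = 0
n=94: ⌈1900/263⌉−⌈1880/263⌉ = 8−8 = 0
  …
n=105: ⌈2120/263⌉−⌈2100/263⌉ = 9−8 = 1  ← one
n=106: ⌈2140/263⌉−⌈2120/263⌉ = 9−9 = 0
n=107: ⌈2160/263⌉−⌈2140/263⌉ = 9−9 = 0
  …
n=118: ⌈2380/263⌉−⌈2360/263⌉ = 10−9 = 1  ← one
positions of the first 10 ones: 0 13 26 39 52 65 78 92 105 118

0 13 26 39 52 65 78 92 105 118


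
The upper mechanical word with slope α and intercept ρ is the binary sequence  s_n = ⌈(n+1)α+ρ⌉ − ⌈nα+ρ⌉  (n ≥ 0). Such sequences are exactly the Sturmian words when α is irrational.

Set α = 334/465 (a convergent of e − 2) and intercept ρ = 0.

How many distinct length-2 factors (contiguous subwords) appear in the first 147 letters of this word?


t_n = ⌈(n·334)/465⌉ for n = 0 … 147:
  n=0…9: ⌈0/465⌉=0 ⌈334/465⌉=1 ⌈668/465⌉=2 ⌈1002/465⌉=3 ⌈1336/465⌉=3 ⌈1670/465⌉=4 ⌈2004/465⌉=5 ⌈2338/465⌉=6 ⌈2672/465⌉=6 ⌈3006/465⌉=7
  n=10…19: ⌈3340/465⌉=8 ⌈3674/465⌉=8 ⌈4008/465⌉=9 ⌈4342/465⌉=10 ⌈4676/465⌉=11 ⌈5010/465⌉=11 ⌈5344/465⌉=12 ⌈5678/465⌉=13 ⌈6012/465⌉=13 ⌈6346/465⌉=14
  n=20…29: ⌈6680/465⌉=15 ⌈7014/465⌉=16 ⌈7348/465⌉=16 ⌈7682/465⌉=17 ⌈8016/465⌉=18 ⌈8350/465⌉=18 ⌈8684/465⌉=19 ⌈9018/465⌉=20 ⌈9352/465⌉=21 ⌈9686/465⌉=21
  n=30…39: ⌈10020/465⌉=22 ⌈10354/465⌉=23 ⌈10688/465⌉=23 ⌈11022/465⌉=24 ⌈11356/465⌉=25 ⌈11690/465⌉=26 ⌈12024/465⌉=26 ⌈12358/465⌉=27 ⌈12692/465⌉=28 ⌈13026/465⌉=29
  n=40…49: ⌈13360/465⌉=29 ⌈13694/465⌉=30 ⌈14028/465⌉=31 ⌈14362/465⌉=31 ⌈14696/465⌉=32 ⌈15030/465⌉=33 ⌈15364/465⌉=34 ⌈15698/465⌉=34 ⌈16032/465⌉=35 ⌈16366/465⌉=36
  n=50…59: ⌈16700/465⌉=36 ⌈17034/465⌉=37 ⌈17368/465⌉=38 ⌈17702/465⌉=39 ⌈18036/465⌉=39 ⌈18370/465⌉=40 ⌈18704/465⌉=41 ⌈19038/465⌉=41 ⌈19372/465⌉=42 ⌈19706/465⌉=43
  n=60…69: ⌈20040/465⌉=44 ⌈20374/465⌉=44 ⌈20708/465⌉=45 ⌈21042/465⌉=46 ⌈21376/465⌉=46 ⌈21710/465⌉=47 ⌈22044/465⌉=48 ⌈22378/465⌉=49 ⌈22712/465⌉=49 ⌈23046/465⌉=50
  n=70…79: ⌈23380/465⌉=51 ⌈23714/465⌉=51 ⌈24048/465⌉=52 ⌈24382/465⌉=53 ⌈24716/465⌉=54 ⌈25050/465⌉=54 ⌈25384/465⌉=55 ⌈25718/465⌉=56 ⌈26052/465⌉=57 ⌈26386/465⌉=57
  n=80…89: ⌈26720/465⌉=58 ⌈27054/465⌉=59 ⌈27388/465⌉=59 ⌈27722/465⌉=60 ⌈28056/465⌉=61 ⌈28390/465⌉=62 ⌈28724/465⌉=62 ⌈29058/465⌉=63 ⌈29392/465⌉=64 ⌈29726/465⌉=64
  n=90…99: ⌈30060/465⌉=65 ⌈30394/465⌉=66 ⌈30728/465⌉=67 ⌈31062/465⌉=67 ⌈31396/465⌉=68 ⌈31730/465⌉=69 ⌈32064/465⌉=69 ⌈32398/465⌉=70 ⌈32732/465⌉=71 ⌈33066/465⌉=72
  n=100…109: ⌈33400/465⌉=72 ⌈33734/465⌉=73 ⌈34068/465⌉=74 ⌈34402/465⌉=74 ⌈34736/465⌉=75 ⌈35070/465⌉=76 ⌈35404/465⌉=77 ⌈35738/465⌉=77 ⌈36072/465⌉=78 ⌈36406/465⌉=79
  n=110…119: ⌈36740/465⌉=80 ⌈37074/465⌉=80 ⌈37408/465⌉=81 ⌈37742/465⌉=82 ⌈38076/465⌉=82 ⌈38410/465⌉=83 ⌈38744/465⌉=84 ⌈39078/465⌉=85 ⌈39412/465⌉=85 ⌈39746/465⌉=86
  n=120…129: ⌈40080/465⌉=87 ⌈40414/465⌉=87 ⌈40748/465⌉=88 ⌈41082/465⌉=89 ⌈41416/465⌉=90 ⌈41750/465⌉=90 ⌈42084/465⌉=91 ⌈42418/465⌉=92 ⌈42752/465⌉=92 ⌈43086/465⌉=93
  n=130…139: ⌈43420/465⌉=94 ⌈43754/465⌉=95 ⌈44088/465⌉=95 ⌈44422/465⌉=96 ⌈44756/465⌉=97 ⌈45090/465⌉=97 ⌈45424/465⌉=98 ⌈45758/465⌉=99 ⌈46092/465⌉=100 ⌈46426/465⌉=100
  n=140…147: ⌈46760/465⌉=101 ⌈47094/465⌉=102 ⌈47428/465⌉=102 ⌈47762/465⌉=103 ⌈48096/465⌉=104 ⌈48430/465⌉=105 ⌈48764/465⌉=105 ⌈49098/465⌉=106
s_n = t_(n+1) − t_n for n = 0 … 146 gives
prefix = 111011101101110110111011011101101110111011011101101110110111011011101101110111011011101101110110111011011101110110111011011101101110110111011011101
slide a length-2 window over [0..1] … [145..146] (146 windows); first occurrence of each distinct factor:
  [  0..  1] 11
  [  2..  3] 10
  [  3..  4] 01
  (the other 143 windows repeat one of these)
distinct factors: {01, 10, 11}
count = 3  (Sturmian bound for length 2 is 3)

3
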